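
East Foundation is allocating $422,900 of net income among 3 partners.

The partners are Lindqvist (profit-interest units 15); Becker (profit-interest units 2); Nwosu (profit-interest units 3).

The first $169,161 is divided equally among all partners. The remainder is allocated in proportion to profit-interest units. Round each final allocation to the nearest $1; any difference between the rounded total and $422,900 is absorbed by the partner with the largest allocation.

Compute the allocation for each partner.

$169,161 shared equally gives $56,387 per partner.
Remainder $253,739 by profit-interest units (total 20): Lindqvist 190,304.25 → $190,304; Becker 25,373.90 → $25,374; Nwosu 38,060.85 → $38,061.
Totals: Lindqvist $56,387 + $190,304 = $246,691; Becker $56,387 + $25,374 = $81,761; Nwosu $56,387 + $38,061 = $94,448.

Lindqvist: $246,691; Becker: $81,761; Nwosu: $94,448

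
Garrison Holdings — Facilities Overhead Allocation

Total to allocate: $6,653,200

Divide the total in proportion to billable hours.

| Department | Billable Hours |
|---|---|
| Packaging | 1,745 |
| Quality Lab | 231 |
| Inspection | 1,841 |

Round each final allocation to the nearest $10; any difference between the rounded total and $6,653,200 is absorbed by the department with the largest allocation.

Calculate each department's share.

Combined billable hours = 3,817.
Raw shares: Packaging 1,745/3,817 × $6,653,200 = 3,041,612.26; Quality Lab 231/3,817 × $6,653,200 = 402,643.23; Inspection 1,841/3,817 × $6,653,200 = 3,208,944.51.
After rounding ($10): Packaging $3,041,610; Quality Lab $402,640; Inspection $3,208,940. Sum = $6,653,190.
Difference $6,653,200 − $6,653,190 = +$10 applied to largest allocation (Inspection): Inspection becomes $3,208,950.

Packaging: $3,041,610; Quality Lab: $402,640; Inspection: $3,208,950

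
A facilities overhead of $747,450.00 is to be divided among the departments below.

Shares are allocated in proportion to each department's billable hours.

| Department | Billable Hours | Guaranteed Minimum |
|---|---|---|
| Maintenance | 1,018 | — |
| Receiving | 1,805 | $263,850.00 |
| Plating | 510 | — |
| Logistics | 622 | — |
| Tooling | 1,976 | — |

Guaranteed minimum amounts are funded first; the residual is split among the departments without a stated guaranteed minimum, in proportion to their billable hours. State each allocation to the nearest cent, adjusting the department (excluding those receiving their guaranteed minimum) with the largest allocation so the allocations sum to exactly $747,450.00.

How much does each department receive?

Maintenance: $119,317.69; Receiving: $263,850.00; Plating: $59,776.05; Logistics: $72,903.34; Tooling: $231,602.92

Fund the minimums — Receiving $263,850.00. Remaining pool $483,600.00.
Remaining pool split over remaining billable hours 4,126: Maintenance 119,317.6927 → $119,317.69; Plating 59,776.0543 → $59,776.05; Logistics 72,903.3446 → $72,903.34; Tooling 231,602.9084 → $231,602.91.
Rounding difference +$0.01 applied to Tooling → $231,602.92.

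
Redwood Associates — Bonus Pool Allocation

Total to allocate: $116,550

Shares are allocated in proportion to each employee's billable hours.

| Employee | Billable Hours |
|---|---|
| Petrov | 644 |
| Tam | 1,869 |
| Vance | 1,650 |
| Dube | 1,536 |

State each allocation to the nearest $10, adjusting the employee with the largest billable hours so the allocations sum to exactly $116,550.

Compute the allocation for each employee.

Combined billable hours = 5,699.
Raw shares: Petrov 644/5,699 × $116,550 = 13,170.42; Tam 1,869/5,699 × $116,550 = 38,222.84; Vance 1,650/5,699 × $116,550 = 33,744.08; Dube 1,536/5,699 × $116,550 = 31,412.67.
After rounding ($10): Petrov $13,170; Tam $38,220; Vance $33,740; Dube $31,410. Sum = $116,540.
Difference $116,550 − $116,540 = +$10 applied to largest billable hours (Tam): Tam becomes $38,230.

Petrov: $13,170; Tam: $38,230; Vance: $33,740; Dube: $31,410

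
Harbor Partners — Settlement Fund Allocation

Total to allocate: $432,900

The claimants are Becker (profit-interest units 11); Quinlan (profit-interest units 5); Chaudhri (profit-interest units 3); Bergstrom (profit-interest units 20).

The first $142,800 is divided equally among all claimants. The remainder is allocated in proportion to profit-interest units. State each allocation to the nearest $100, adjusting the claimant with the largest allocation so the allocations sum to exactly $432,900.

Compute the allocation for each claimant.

First tranche $142,800 split equally: $35,700 each.
Remainder $290,100 by profit-interest units (total 39): Becker 81,823.08 → $81,800; Quinlan 37,192.31 → $37,200; Chaudhri 22,315.38 → $22,300; Bergstrom 148,769.23 → $148,800.
Totals: Becker $35,700 + $81,800 = $117,500; Quinlan $35,700 + $37,200 = $72,900; Chaudhri $35,700 + $22,300 = $58,000; Bergstrom $35,700 + $148,800 = $184,500.

Becker: $117,500 | Quinlan: $72,900 | Chaudhri: $58,000 | Bergstrom: $184,500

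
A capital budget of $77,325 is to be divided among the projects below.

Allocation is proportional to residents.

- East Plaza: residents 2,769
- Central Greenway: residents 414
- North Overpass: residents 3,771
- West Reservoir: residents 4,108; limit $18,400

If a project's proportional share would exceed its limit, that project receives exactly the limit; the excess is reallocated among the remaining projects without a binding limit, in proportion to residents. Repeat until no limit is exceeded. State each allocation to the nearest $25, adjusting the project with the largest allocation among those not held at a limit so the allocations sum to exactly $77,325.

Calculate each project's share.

East Plaza: $23,475 | Central Greenway: $3,500 | North Overpass: $31,950 | West Reservoir: $18,400

Residents total: 11,062.
Unconstrained shares: East Plaza 19,355.72; Central Greenway 2,893.92; North Overpass 26,359.84; West Reservoir 28,715.52.
Held at cap: West Reservoir ($18,400); remaining pool $58,925 reallocated over remaining residents 6,954.
Redistributed shares: East Plaza 23,463.23 → $23,475; Central Greenway 3,508.05 → $3,500; North Overpass 31,953.72 → $31,950.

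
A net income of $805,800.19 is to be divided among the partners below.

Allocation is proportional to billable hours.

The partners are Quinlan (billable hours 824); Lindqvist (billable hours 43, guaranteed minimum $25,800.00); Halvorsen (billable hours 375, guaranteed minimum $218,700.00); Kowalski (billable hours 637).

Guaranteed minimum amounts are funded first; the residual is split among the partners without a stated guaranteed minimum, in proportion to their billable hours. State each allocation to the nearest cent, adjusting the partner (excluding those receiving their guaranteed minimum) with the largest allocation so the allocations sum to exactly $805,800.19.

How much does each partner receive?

Minimums first: Lindqvist $25,800.00; Halvorsen $218,700.00. Residual $561,300.19.
Residual split over remaining billable hours 1,461: Quinlan 316,571.7704 → $316,571.77; Kowalski 244,728.4196 → $244,728.42.

Quinlan: $316,571.77 · Lindqvist: $25,800.00 · Halvorsen: $218,700.00 · Kowalski: $244,728.42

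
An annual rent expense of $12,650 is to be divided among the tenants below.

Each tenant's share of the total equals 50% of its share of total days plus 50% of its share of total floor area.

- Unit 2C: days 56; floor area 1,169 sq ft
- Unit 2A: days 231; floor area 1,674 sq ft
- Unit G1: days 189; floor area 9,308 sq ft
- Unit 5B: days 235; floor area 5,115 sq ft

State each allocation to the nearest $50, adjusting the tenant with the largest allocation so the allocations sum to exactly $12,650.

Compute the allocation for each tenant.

Totals — days 711, floor area 17,266.
Composite weights (50% days + 50% floor area): Unit 2C 0.0732; Unit 2A 0.2109; Unit G1 0.4025; Unit 5B 0.3134.
Pro-rata amounts: Unit 2C 926.41; Unit 2A 2,668.19; Unit G1 5,091.10; Unit 5B 3,964.30.
At nearest $50: Unit 2C $950; Unit 2A $2,650; Unit G1 $5,100; Unit 5B $3,950. Sum = $12,650.
Rounded total matches; no reconciliation needed.

Unit 2C: $950 | Unit 2A: $2,650 | Unit G1: $5,100 | Unit 5B: $3,950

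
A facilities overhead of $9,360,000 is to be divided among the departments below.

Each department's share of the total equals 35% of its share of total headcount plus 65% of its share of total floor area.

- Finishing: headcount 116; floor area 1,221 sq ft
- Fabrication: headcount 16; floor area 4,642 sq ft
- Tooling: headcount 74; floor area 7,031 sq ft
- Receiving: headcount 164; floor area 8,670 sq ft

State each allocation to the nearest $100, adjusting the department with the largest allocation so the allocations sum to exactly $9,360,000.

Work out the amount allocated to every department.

Finishing: $1,371,600 · Fabrication: $1,451,300 · Tooling: $2,638,900 · Receiving: $3,898,200

Totals — headcount 370, floor area 21,564.
Blended shares (35% headcount + 65% floor area): Finishing 0.1465; Fabrication 0.1551; Tooling 0.2819; Receiving 0.4165.
Unrounded shares: Finishing 1,371,559.42; Fabrication 1,451,344.33; Tooling 2,638,904.51; Receiving 3,898,191.74.
After rounding ($100): Finishing $1,371,600; Fabrication $1,451,300; Tooling $2,638,900; Receiving $3,898,200. Sum = $9,360,000.
Rounded total matches; no reconciliation needed.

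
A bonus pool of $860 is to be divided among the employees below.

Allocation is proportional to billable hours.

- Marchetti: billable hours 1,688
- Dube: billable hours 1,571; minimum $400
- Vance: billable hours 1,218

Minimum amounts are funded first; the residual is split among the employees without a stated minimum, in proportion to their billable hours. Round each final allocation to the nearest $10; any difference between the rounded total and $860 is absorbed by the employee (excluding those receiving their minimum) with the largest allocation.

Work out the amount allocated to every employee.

Marchetti: $270 · Dube: $400 · Vance: $190

Fund the minimums — Dube $400. Residual $460.
Residual split over remaining billable hours 2,906: Marchetti 267.20 → $270; Vance 192.80 → $190.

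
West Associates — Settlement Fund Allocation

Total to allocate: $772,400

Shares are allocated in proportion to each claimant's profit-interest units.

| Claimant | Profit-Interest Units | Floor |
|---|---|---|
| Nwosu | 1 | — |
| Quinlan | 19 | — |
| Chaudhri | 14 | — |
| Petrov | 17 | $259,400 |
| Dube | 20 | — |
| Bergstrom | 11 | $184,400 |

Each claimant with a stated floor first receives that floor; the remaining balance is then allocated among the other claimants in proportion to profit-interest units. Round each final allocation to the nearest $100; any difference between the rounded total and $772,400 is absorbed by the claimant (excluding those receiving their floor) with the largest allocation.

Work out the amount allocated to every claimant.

Minimums first: Petrov $259,400; Bergstrom $184,400. Residual $328,600.
Residual split over remaining profit-interest units 54: Nwosu 6,085.19 → $6,100; Quinlan 115,618.52 → $115,600; Chaudhri 85,192.59 → $85,200; Dube 121,703.70 → $121,700.

Nwosu: $6,100 | Quinlan: $115,600 | Chaudhri: $85,200 | Petrov: $259,400 | Dube: $121,700 | Bergstrom: $184,400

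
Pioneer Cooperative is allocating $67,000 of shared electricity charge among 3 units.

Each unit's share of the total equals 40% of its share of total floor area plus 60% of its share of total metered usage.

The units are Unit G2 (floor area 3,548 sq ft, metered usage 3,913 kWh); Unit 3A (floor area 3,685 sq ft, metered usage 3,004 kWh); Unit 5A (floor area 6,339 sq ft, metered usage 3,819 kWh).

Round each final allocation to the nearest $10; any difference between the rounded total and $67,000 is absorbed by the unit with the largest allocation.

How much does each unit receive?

Totals — floor area 13,572, metered usage 10,736.
Composite weights (40% floor area + 60% metered usage): Unit G2 0.3233; Unit 3A 0.2765; Unit 5A 0.4003.
Raw shares: Unit G2 21,657.95; Unit 3A 18,524.81; Unit 5A 26,817.24.
At nearest $10: Unit G2 $21,660; Unit 3A $18,520; Unit 5A $26,820. Sum = $67,000.
No rounding difference to absorb.

Unit G2: $21,660; Unit 3A: $18,520; Unit 5A: $26,820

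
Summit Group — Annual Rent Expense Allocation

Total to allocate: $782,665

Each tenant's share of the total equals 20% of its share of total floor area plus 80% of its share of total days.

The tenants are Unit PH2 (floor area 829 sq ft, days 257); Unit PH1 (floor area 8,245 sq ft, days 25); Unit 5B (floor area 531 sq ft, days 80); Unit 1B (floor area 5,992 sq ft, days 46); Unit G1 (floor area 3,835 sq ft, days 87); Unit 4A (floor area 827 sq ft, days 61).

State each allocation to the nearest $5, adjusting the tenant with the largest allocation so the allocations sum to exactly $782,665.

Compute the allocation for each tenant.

Floor area total 20,259; days total 556.
Composite weights (20% floor area + 80% days): Unit PH2 0.3780; Unit PH1 0.1174; Unit 5B 0.1204; Unit 1B 0.1253; Unit G1 0.1630; Unit 4A 0.0959.
Unrounded shares: Unit PH2 295,822.47; Unit PH1 91,859.16; Unit 5B 94,193.75; Unit 1B 98,100.02; Unit G1 127,605.37; Unit 4A 75,084.23.
After rounding ($5): Unit PH2 $295,820; Unit PH1 $91,860; Unit 5B $94,195; Unit 1B $98,100; Unit G1 $127,605; Unit 4A $75,085. Sum = $782,665.
Sum already equals the total — no adjustment.

Unit PH2: $295,820 | Unit PH1: $91,860 | Unit 5B: $94,195 | Unit 1B: $98,100 | Unit G1: $127,605 | Unit 4A: $75,085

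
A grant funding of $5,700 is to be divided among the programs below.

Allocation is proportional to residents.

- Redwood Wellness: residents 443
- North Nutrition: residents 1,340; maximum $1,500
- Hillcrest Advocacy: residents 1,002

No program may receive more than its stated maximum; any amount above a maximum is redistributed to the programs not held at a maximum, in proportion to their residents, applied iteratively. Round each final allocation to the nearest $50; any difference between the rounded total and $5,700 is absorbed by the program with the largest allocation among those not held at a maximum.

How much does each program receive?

Redwood Wellness: $1,300 | North Nutrition: $1,500 | Hillcrest Advocacy: $2,900

Combined residents = 2,785.
Proportional shares (ignoring caps): Redwood Wellness 906.68; North Nutrition 2,742.55; Hillcrest Advocacy 2,050.77.
Capped: North Nutrition ($1,500); remaining pool $4,200 reallocated over remaining residents 1,445.
Redistributed shares: Redwood Wellness 1,287.61 → $1,300; Hillcrest Advocacy 2,912.39 → $2,900.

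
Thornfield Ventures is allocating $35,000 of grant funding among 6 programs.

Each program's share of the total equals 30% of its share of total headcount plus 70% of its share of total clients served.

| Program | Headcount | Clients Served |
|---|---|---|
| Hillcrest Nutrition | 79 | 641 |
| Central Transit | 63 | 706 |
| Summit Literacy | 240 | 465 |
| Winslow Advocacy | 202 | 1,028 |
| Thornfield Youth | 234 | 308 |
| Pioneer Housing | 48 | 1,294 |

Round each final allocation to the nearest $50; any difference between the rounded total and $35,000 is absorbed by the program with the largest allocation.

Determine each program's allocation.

Hillcrest Nutrition: $4,500; Central Transit: $4,650; Summit Literacy: $5,450; Winslow Advocacy: $8,150; Thornfield Youth: $4,550; Pioneer Housing: $7,700

Totals — headcount 866, clients served 4,442.
Combined weights (30% headcount + 70% clients served): Hillcrest Nutrition 0.1284; Central Transit 0.1331; Summit Literacy 0.1564; Winslow Advocacy 0.2320; Thornfield Youth 0.1296; Pioneer Housing 0.2205.
Unrounded shares: Hillcrest Nutrition 4,493.31; Central Transit 4,657.82; Summit Literacy 5,474.65; Winslow Advocacy 8,119.16; Thornfield Youth 4,535.97; Pioneer Housing 7,719.09.
Rounded to nearest $50: Hillcrest Nutrition $4,500; Central Transit $4,650; Summit Literacy $5,450; Winslow Advocacy $8,100; Thornfield Youth $4,550; Pioneer Housing $7,700. Sum = $34,950.
Difference $35,000 − $34,950 = +$50 applied to largest allocation (Winslow Advocacy): Winslow Advocacy becomes $8,150.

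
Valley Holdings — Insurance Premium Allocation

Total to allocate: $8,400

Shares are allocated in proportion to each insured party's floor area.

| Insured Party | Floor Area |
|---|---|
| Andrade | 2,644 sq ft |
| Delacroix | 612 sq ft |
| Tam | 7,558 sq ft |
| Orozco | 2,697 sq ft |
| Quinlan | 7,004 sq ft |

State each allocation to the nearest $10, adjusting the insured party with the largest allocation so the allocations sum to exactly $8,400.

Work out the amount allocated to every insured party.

Total floor area = 20,515.
Pro-rata amounts: Andrade 2,644/20,515 × $8,400 = 1,082.60; Delacroix 612/20,515 × $8,400 = 250.59; Tam 7,558/20,515 × $8,400 = 3,094.67; Orozco 2,697/20,515 × $8,400 = 1,104.30; Quinlan 7,004/20,515 × $8,400 = 2,867.83.
After rounding ($10): Andrade $1,080; Delacroix $250; Tam $3,090; Orozco $1,100; Quinlan $2,870. Sum = $8,390.
Difference $8,400 − $8,390 = +$10 applied to largest allocation (Tam): Tam becomes $3,100.

Andrade: $1,080 · Delacroix: $250 · Tam: $3,100 · Orozco: $1,100 · Quinlan: $2,870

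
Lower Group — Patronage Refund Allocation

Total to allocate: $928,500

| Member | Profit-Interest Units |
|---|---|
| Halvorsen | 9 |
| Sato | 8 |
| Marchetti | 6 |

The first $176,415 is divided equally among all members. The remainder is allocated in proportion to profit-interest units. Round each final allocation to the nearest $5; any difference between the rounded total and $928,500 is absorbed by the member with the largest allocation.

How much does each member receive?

First tranche $176,415 split equally: $58,805 each.
Remainder $752,085 by profit-interest units (total 23): Halvorsen 294,294.13 → $294,295; Sato 261,594.78 → $261,595; Marchetti 196,196.09 → $196,195.
Totals: Halvorsen $58,805 + $294,295 = $353,100; Sato $58,805 + $261,595 = $320,400; Marchetti $58,805 + $196,195 = $255,000.

Halvorsen: $353,100; Sato: $320,400; Marchetti: $255,000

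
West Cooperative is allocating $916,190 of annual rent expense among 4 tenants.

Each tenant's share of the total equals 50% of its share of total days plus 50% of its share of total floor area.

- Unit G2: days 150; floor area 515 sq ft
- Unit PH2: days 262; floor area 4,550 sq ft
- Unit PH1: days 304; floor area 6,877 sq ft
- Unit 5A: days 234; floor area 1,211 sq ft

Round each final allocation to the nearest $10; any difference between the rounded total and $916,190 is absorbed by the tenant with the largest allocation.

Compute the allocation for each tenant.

Days total 950; floor area total 13,153.
Combined weights (50% days + 50% floor area): Unit G2 0.0985; Unit PH2 0.3109; Unit PH1 0.4214; Unit 5A 0.1692.
Pro-rata amounts: Unit G2 90,267.30; Unit PH2 284,805.98; Unit PH1 386,103.77; Unit 5A 155,012.95.
After rounding ($10): Unit G2 $90,270; Unit PH2 $284,810; Unit PH1 $386,100; Unit 5A $155,010. Sum = $916,190.
Rounded total matches; no reconciliation needed.

Unit G2: $90,270 · Unit PH2: $284,810 · Unit PH1: $386,100 · Unit 5A: $155,010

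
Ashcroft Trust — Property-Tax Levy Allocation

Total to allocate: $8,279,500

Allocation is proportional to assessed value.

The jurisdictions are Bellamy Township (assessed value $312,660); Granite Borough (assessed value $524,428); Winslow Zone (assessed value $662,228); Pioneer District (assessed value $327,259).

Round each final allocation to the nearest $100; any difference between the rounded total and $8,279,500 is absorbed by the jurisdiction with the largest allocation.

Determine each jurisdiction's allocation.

Combined assessed value = 1,826,575.
Pro-rata amounts: Bellamy Township 312,660/1,826,575 × $8,279,500 = 1,417,225.39; Granite Borough 524,428/1,826,575 × $8,279,500 = 2,377,127.48; Winslow Zone 662,228/1,826,575 × $8,279,500 = 3,001,747.38; Pioneer District 327,259/1,826,575 × $8,279,500 = 1,483,399.75.
After rounding ($100): Bellamy Township $1,417,200; Granite Borough $2,377,100; Winslow Zone $3,001,700; Pioneer District $1,483,400. Sum = $8,279,400.
Difference $8,279,500 − $8,279,400 = +$100 applied to largest allocation (Winslow Zone): Winslow Zone becomes $3,001,800.

Bellamy Township: $1,417,200 | Granite Borough: $2,377,100 | Winslow Zone: $3,001,800 | Pioneer District: $1,483,400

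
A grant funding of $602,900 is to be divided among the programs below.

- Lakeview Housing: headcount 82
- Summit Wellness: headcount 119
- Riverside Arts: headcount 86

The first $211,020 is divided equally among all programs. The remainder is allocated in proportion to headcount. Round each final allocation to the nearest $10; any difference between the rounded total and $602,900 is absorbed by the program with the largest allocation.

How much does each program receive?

Lakeview Housing: $182,310 · Summit Wellness: $232,820 · Riverside Arts: $187,770

$211,020 shared equally gives $70,340 per program.
Remainder $391,880 by headcount (total 287): Lakeview Housing 111,965.71 → $111,970; Summit Wellness 162,486.83 → $162,490; Riverside Arts 117,427.46 → $117,430.
Rounding difference −$10 on remainder applied to Summit Wellness.
Totals: Lakeview Housing $70,340 + $111,970 = $182,310; Summit Wellness $70,340 + $162,480 = $232,820; Riverside Arts $70,340 + $117,430 = $187,770.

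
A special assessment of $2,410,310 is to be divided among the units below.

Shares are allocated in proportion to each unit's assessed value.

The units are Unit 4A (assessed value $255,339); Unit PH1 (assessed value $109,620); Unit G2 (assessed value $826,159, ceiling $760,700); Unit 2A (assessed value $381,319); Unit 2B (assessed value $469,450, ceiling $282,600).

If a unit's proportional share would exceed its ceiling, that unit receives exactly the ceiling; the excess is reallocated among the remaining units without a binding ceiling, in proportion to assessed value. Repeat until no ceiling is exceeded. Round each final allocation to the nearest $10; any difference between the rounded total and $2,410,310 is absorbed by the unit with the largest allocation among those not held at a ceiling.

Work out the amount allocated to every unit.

Sum of assessed value: 2,041,887.
Pro-rata shares before constraints: Unit 4A 301,410.48; Unit PH1 129,399.02; Unit G2 975,225.02; Unit 2A 450,121.38; Unit 2B 554,154.09.
Capped: Unit G2 ($760,700), Unit 2B ($282,600); balance $1,367,010 reallocated over remaining assessed value 746,278.
Redistributed shares: Unit 4A 467,722.44 → $467,720; Unit PH1 200,798.68 → $200,800; Unit 2A 698,488.88 → $698,490.

Unit 4A: $467,720 · Unit PH1: $200,800 · Unit G2: $760,700 · Unit 2A: $698,490 · Unit 2B: $282,600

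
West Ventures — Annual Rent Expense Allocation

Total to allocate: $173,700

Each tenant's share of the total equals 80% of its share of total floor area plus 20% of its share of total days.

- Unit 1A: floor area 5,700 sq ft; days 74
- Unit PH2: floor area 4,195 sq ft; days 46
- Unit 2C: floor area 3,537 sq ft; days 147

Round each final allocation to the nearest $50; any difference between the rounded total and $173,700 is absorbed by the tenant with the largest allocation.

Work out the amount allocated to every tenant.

Unit 1A: $68,600; Unit PH2: $49,400; Unit 2C: $55,700

Totals — floor area 13,432, days 267.
Composite weights (80% floor area + 20% days): Unit 1A 0.3949; Unit PH2 0.2843; Unit 2C 0.3208.
Pro-rata amounts: Unit 1A 68,597.34; Unit PH2 49,384.30; Unit 2C 55,718.35.
After rounding ($50): Unit 1A $68,600; Unit PH2 $49,400; Unit 2C $55,700. Sum = $173,700.
No rounding difference to absorb.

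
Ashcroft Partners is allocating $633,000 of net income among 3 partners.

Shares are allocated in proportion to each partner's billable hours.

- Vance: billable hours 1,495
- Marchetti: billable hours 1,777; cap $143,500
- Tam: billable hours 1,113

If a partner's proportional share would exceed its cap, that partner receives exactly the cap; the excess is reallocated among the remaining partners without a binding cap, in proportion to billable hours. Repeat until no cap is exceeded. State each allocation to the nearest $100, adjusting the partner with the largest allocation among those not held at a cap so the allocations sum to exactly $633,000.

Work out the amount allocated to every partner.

Vance: $280,600 | Marchetti: $143,500 | Tam: $208,900

Combined billable hours = 4,385.
Unconstrained shares: Vance 215,811.86; Marchetti 256,520.18; Tam 160,667.96.
Cap binds for Marchetti ($143,500); remaining pool $489,500 reallocated over remaining billable hours 2,608.
Remaining shares: Vance 280,599.12 → $280,600; Tam 208,900.88 → $208,900.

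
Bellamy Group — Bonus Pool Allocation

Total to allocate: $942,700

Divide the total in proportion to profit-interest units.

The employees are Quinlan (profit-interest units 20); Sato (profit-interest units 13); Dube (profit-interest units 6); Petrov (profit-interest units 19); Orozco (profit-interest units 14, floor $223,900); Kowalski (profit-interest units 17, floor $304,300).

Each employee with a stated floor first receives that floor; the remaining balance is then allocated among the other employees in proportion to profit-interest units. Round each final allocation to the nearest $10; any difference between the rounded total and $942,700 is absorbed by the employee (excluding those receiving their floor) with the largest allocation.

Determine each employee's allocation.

Guaranteed amounts: Orozco $223,900; Kowalski $304,300. Balance $414,500.
Balance split over remaining profit-interest units 58: Quinlan 142,931.03 → $142,930; Sato 92,905.17 → $92,910; Dube 42,879.31 → $42,880; Petrov 135,784.48 → $135,780.

Quinlan: $142,930 · Sato: $92,910 · Dube: $42,880 · Petrov: $135,780 · Orozco: $223,900 · Kowalski: $304,300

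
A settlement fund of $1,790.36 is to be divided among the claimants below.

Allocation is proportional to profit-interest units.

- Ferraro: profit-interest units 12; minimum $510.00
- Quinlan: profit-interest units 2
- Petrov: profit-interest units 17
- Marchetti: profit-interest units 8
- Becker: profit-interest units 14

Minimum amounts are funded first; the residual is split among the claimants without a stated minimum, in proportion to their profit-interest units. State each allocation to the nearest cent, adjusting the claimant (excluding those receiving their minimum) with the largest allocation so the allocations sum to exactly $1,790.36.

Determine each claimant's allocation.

Ferraro: $510.00 · Quinlan: $62.46 · Petrov: $530.87 · Marchetti: $249.83 · Becker: $437.20

Minimums first: Ferraro $510.00. Balance $1,280.36.
Balance split over remaining profit-interest units 41: Quinlan 62.4566 → $62.46; Petrov 530.8810 → $530.88; Marchetti 249.8263 → $249.83; Becker 437.1961 → $437.20.
Rounding difference −$0.01 applied to Petrov → $530.87.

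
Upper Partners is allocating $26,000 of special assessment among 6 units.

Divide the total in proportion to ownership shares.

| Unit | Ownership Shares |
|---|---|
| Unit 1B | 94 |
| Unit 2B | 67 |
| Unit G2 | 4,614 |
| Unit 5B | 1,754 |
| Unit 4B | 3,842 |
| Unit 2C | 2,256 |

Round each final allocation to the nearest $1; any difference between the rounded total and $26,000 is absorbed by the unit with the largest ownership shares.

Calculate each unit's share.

Combined ownership shares = 12,627.
Pro-rata amounts: Unit 1B 94/12,627 × $26,000 = 193.55; Unit 2B 67/12,627 × $26,000 = 137.96; Unit G2 4,614/12,627 × $26,000 = 9,500.59; Unit 5B 1,754/12,627 × $26,000 = 3,611.63; Unit 4B 3,842/12,627 × $26,000 = 7,910.98; Unit 2C 2,256/12,627 × $26,000 = 4,645.28.
After rounding ($1): Unit 1B $194; Unit 2B $138; Unit G2 $9,501; Unit 5B $3,612; Unit 4B $7,911; Unit 2C $4,645. Sum = $26,001.
Difference $26,000 − $26,001 = −$1 applied to largest ownership shares (Unit G2): Unit G2 becomes $9,500.

Unit 1B: $194; Unit 2B: $138; Unit G2: $9,500; Unit 5B: $3,612; Unit 4B: $7,911; Unit 2C: $4,645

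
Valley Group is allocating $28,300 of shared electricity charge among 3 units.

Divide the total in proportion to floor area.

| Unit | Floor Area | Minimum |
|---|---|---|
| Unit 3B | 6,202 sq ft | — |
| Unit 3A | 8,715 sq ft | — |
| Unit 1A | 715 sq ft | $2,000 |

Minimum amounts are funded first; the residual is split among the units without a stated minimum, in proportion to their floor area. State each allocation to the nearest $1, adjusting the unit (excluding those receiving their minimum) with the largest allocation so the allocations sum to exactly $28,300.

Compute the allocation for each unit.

Unit 3B: $10,935 · Unit 3A: $15,365 · Unit 1A: $2,000

Fund the minimums — Unit 1A $2,000. Residual $26,300.
Residual split over remaining floor area 14,917: Unit 3B 10,934.68 → $10,935; Unit 3A 15,365.32 → $15,365.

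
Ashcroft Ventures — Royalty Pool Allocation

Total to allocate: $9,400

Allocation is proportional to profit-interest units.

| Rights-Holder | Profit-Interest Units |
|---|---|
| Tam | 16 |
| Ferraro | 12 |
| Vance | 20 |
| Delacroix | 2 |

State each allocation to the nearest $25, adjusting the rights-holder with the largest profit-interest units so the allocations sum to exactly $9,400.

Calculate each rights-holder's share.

Combined profit-interest units = 50.
Unrounded shares: Tam 16/50 × $9,400 = 3,008.00; Ferraro 12/50 × $9,400 = 2,256.00; Vance 20/50 × $9,400 = 3,760.00; Delacroix 2/50 × $9,400 = 376.00.
Rounded to nearest $25: Tam $3,000; Ferraro $2,250; Vance $3,750; Delacroix $375. Sum = $9,375.
Difference $9,400 − $9,375 = +$25 applied to largest profit-interest units (Vance): Vance becomes $3,775.

Tam: $3,000; Ferraro: $2,250; Vance: $3,775; Delacroix: $375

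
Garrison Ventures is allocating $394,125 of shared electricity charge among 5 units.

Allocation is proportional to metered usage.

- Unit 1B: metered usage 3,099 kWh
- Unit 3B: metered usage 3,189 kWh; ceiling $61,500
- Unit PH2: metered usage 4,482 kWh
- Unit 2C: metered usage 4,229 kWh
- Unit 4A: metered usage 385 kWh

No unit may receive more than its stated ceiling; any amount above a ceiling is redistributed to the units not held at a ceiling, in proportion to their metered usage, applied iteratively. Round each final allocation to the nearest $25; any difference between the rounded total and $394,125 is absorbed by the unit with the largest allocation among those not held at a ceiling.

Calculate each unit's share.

Combined metered usage = 15,384.
Unconstrained shares: Unit 1B 79,393.75; Unit 3B 81,699.47; Unit PH2 114,825.03; Unit 2C 108,343.38; Unit 4A 9,863.37.
Cap binds for Unit 3B ($61,500); balance $332,625 reallocated over remaining metered usage 12,195.
Remaining shares: Unit 1B 84,526.85 → $84,525; Unit PH2 122,248.89 → $122,250; Unit 2C 115,348.19 → $115,350; Unit 4A 10,501.08 → $10,500.

Unit 1B: $84,525 · Unit 3B: $61,500 · Unit PH2: $122,250 · Unit 2C: $115,350 · Unit 4A: $10,500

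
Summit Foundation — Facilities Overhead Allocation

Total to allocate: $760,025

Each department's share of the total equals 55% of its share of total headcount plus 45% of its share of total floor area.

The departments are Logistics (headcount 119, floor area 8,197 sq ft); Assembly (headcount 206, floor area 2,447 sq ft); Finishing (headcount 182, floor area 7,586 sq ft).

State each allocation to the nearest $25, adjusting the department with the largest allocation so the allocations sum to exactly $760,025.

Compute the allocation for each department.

Totals — headcount 507, floor area 18,230.
Combined weights (55% headcount + 45% floor area): Logistics 0.3314; Assembly 0.2839; Finishing 0.3847.
Unrounded shares: Logistics 251,896.80; Assembly 215,751.78; Finishing 292,376.42.
At nearest $25: Logistics $251,900; Assembly $215,750; Finishing $292,375. Sum = $760,025.
Rounded total matches; no reconciliation needed.

Logistics: $251,900 · Assembly: $215,750 · Finishing: $292,375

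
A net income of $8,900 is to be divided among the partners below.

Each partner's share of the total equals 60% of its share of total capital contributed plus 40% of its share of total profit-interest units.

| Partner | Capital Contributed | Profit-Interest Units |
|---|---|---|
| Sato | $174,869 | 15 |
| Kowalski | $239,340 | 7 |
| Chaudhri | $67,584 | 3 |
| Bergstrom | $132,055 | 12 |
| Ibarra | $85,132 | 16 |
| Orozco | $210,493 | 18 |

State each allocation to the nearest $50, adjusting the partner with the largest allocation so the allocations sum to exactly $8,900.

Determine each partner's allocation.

Sato: $1,800; Kowalski: $1,750; Chaudhri: $550; Bergstrom: $1,400; Ibarra: $1,300; Orozco: $2,100

Capital contributed total 909,473; profit-interest units total 71.
Combined weights (60% capital contributed + 40% profit-interest units): Sato 0.1999; Kowalski 0.1973; Chaudhri 0.0615; Bergstrom 0.1547; Ibarra 0.1463; Orozco 0.2403.
Pro-rata amounts: Sato 1,778.86; Kowalski 1,756.28; Chaudhri 547.24; Bergstrom 1,377.06; Ibarra 1,302.11; Orozco 2,138.45.
At nearest $50: Sato $1,800; Kowalski $1,750; Chaudhri $550; Bergstrom $1,400; Ibarra $1,300; Orozco $2,150. Sum = $8,950.
Difference $8,900 − $8,950 = −$50 applied to largest allocation (Orozco): Orozco becomes $2,100.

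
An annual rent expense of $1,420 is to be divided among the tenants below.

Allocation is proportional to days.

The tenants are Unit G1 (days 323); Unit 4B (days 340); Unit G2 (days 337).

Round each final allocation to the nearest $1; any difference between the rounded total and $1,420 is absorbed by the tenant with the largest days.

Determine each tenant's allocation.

Unit G1: $459; Unit 4B: $482; Unit G2: $479

Combined days = 323 + 340 + 337 = 1,000.
Proportional shares: Unit G1 458.66; Unit 4B 482.80; Unit G2 478.54.
At nearest $1: Unit G1 $459; Unit 4B $483; Unit G2 $479. Sum = $1,421.
Difference $1,420 − $1,421 = −$1 applied to largest days (Unit 4B): Unit 4B becomes $482.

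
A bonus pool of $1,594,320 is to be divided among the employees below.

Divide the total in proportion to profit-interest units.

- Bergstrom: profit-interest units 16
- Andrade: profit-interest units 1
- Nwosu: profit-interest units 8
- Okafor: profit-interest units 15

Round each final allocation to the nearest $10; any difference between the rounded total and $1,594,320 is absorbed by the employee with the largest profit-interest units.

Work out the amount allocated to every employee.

Bergstrom: $637,730; Andrade: $39,860; Nwosu: $318,860; Okafor: $597,870

Combined profit-interest units = 16 + 1 + 8 + 15 = 40.
Raw shares: Bergstrom 637,728.00; Andrade 39,858.00; Nwosu 318,864.00; Okafor 597,870.00.
After rounding ($10): Bergstrom $637,730; Andrade $39,860; Nwosu $318,860; Okafor $597,870. Sum = $1,594,320.
Sum already equals the total — no adjustment.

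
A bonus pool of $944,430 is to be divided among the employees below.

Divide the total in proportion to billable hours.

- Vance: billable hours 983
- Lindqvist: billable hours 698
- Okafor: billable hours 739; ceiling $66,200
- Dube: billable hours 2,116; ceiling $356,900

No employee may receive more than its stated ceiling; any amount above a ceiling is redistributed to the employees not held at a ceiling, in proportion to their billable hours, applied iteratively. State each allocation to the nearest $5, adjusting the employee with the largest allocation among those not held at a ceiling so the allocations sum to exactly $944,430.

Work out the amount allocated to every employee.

Vance: $304,860 · Lindqvist: $216,470 · Okafor: $66,200 · Dube: $356,900

Sum of billable hours: 4,536.
Unconstrained shares: Vance 204,668.14; Lindqvist 145,328.96; Okafor 153,865.47; Dube 440,567.43.
Cap binds for Okafor ($66,200), Dube ($356,900); residual $521,330 reallocated over remaining billable hours 1,681.
Shares after redistribution: Vance 304,858.65 → $304,860; Lindqvist 216,471.35 → $216,470.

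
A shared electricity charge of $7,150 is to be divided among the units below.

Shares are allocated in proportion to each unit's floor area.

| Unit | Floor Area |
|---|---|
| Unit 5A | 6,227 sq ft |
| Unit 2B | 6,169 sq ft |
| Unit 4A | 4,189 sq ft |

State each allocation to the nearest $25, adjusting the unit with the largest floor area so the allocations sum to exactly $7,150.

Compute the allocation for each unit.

Sum of floor area: 16,585.
Unrounded shares: Unit 5A 6,227/16,585 × $7,150 = 2,684.54; Unit 2B 6,169/16,585 × $7,150 = 2,659.53; Unit 4A 4,189/16,585 × $7,150 = 1,805.93.
After rounding ($25): Unit 5A $2,675; Unit 2B $2,650; Unit 4A $1,800. Sum = $7,125.
Difference $7,150 − $7,125 = +$25 applied to largest floor area (Unit 5A): Unit 5A becomes $2,700.

Unit 5A: $2,700 · Unit 2B: $2,650 · Unit 4A: $1,800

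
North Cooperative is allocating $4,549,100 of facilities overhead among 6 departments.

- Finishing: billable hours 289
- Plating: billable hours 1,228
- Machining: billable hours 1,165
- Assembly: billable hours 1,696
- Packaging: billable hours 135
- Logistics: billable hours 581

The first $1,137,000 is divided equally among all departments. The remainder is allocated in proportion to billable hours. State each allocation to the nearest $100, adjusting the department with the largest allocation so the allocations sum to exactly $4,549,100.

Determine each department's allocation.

Finishing: $383,100; Plating: $1,012,000; Machining: $969,800; Assembly: $1,325,600; Packaging: $279,900; Logistics: $578,700

First tranche $1,137,000 split equally: $189,500 each.
Remainder $3,412,100 by billable hours (total 5,094): Finishing 193,580.07 → $193,600; Plating 822,547.86 → $822,500; Machining 780,348.74 → $780,300; Assembly 1,136,027.01 → $1,136,000; Packaging 90,426.68 → $90,400; Logistics 389,169.63 → $389,200.
Rounding difference +$100 on remainder applied to Assembly.
Totals: Finishing $189,500 + $193,600 = $383,100; Plating $189,500 + $822,500 = $1,012,000; Machining $189,500 + $780,300 = $969,800; Assembly $189,500 + $1,136,100 = $1,325,600; Packaging $189,500 + $90,400 = $279,900; Logistics $189,500 + $389,200 = $578,700.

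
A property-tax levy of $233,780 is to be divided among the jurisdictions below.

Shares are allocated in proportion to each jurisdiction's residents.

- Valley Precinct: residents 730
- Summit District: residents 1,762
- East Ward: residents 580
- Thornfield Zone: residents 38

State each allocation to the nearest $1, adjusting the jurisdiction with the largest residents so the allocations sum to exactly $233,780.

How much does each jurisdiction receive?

Valley Precinct: $54,874 | Summit District: $132,451 | East Ward: $43,599 | Thornfield Zone: $2,856

Residents total: 3,110.
Proportional shares: Valley Precinct 730/3,110 × $233,780 = 54,874.41; Summit District 1,762/3,110 × $233,780 = 132,450.28; East Ward 580/3,110 × $233,780 = 43,598.84; Thornfield Zone 38/3,110 × $233,780 = 2,856.48.
After rounding ($1): Valley Precinct $54,874; Summit District $132,450; East Ward $43,599; Thornfield Zone $2,856. Sum = $233,779.
Difference $233,780 − $233,779 = +$1 applied to largest residents (Summit District): Summit District becomes $132,451.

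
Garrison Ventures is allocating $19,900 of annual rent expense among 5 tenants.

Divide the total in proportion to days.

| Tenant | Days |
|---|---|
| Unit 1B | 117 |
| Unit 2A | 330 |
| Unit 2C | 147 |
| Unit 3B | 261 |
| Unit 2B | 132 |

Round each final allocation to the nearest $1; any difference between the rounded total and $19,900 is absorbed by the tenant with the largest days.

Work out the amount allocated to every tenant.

Unit 1B: $2,359 · Unit 2A: $6,654 · Unit 2C: $2,964 · Unit 3B: $5,262 · Unit 2B: $2,661

Total days = 987.
Raw shares: Unit 1B 117/987 × $19,900 = 2,358.97; Unit 2A 330/987 × $19,900 = 6,653.495; Unit 2C 147/987 × $19,900 = 2,963.83; Unit 3B 261/987 × $19,900 = 5,262.31; Unit 2B 132/987 × $19,900 = 2,661.40.
After rounding ($1): Unit 1B $2,359; Unit 2A $6,653; Unit 2C $2,964; Unit 3B $5,262; Unit 2B $2,661. Sum = $19,899.
Difference $19,900 − $19,899 = +$1 applied to largest days (Unit 2A): Unit 2A becomes $6,654.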